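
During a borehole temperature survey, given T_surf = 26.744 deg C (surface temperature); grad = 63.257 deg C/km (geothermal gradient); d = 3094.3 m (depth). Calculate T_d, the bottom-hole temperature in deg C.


T_d = T_surf + grad * d / 1000
T_d = 26.744 + 63.257 * 3094.3 / 1000
T_d = 222.48 deg C


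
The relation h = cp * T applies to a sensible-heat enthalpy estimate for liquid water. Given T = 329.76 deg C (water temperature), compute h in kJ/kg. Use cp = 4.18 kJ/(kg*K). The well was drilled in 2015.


h = cp * T
h = 4.18 * 329.76
h = 1378.4 kJ/kg


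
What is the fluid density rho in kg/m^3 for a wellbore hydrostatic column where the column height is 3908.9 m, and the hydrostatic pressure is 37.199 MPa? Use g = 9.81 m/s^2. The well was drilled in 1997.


rho = P * 1e6 / (g * h)
rho = 37.199 * 1e6 / (9.81 * 3908.9)
rho = 970.08 kg/m^3


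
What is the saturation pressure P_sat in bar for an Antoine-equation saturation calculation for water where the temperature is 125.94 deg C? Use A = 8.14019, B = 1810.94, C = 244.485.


P_sat = 10^(A - B/(C + T)) / 760 * 0.101325
P_sat = 10^(8.14019 - 1810.94/(244.485 + 125.94)) / 760 * 0.101325
P_sat = 0.2378352 MPa
Convert: 0.2378352 MPa * 10.0 = 2.3784 bar
P_sat = 2.3784 bar


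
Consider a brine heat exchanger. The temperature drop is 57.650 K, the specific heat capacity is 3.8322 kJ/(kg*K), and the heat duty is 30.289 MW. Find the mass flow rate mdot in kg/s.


mdot = Q * 1000 / (cp * dT)
mdot = 30.289 * 1000 / (3.8322 * 57.650)
mdot = 137.10 kg/s


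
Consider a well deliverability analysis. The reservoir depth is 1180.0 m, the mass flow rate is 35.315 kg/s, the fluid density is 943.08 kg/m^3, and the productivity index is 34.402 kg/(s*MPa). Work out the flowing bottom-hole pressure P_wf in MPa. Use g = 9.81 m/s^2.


Step 1: P_i = rho*g*h/1e6 = 943.08*9.81*1180.0/1e6 = 10.91691 MPa
Step 2: P_wf = P_i - mdot/PI = 10.91691 - 35.315/34.402 = 9.8904 MPa
P_wf = 9.8904 MPa


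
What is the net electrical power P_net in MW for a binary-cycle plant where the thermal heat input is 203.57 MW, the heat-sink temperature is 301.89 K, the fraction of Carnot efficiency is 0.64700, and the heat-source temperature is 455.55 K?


Step 1: eta = (1 - Tc/Th)*f = (1 - 301.89/455.55)*0.647 = 0.2182373
Step 2: P_net = eta * Q_in = 0.2182373 * 203.57 = 44.427 MW
P_net = 44.427 MW


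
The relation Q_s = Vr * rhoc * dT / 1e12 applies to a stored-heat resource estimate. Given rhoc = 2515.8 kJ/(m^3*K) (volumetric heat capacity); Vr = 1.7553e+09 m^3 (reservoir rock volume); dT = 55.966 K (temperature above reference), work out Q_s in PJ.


Q_s = Vr * rhoc * dT / 1e12
Q_s = 1.7553e+09 * 2515.8 * 55.966 / 1e12
Q_s = 247.14 PJ


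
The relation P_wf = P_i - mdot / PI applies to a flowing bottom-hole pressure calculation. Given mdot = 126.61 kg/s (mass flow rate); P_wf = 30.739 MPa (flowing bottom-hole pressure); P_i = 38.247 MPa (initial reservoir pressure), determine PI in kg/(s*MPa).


PI = mdot / (P_i - P_wf)
PI = 126.61 / (38.247 - 30.739)
PI = 16.863 kg/(s*MPa)


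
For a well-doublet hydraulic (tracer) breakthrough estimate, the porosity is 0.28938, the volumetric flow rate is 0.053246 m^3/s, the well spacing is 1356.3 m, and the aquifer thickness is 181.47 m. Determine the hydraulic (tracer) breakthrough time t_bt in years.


t_bt = pi * hr * phi * L^2 / (3 * Qv) / (365.25*86400)
t_bt = pi * 181.47 * 0.28938 * 1356.3^2 / (3 * 0.053246) / (365.25*86400)
t_bt = 60.204 years


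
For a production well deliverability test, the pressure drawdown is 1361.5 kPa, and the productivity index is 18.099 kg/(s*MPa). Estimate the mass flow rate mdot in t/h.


mdot = PI * dP / 1000
mdot = 18.099 * 1361.5 / 1000
mdot = 24.64179 kg/s
Convert: 24.64179 kg/s * 3.6 = 88.710 t/h
mdot = 88.710 t/h


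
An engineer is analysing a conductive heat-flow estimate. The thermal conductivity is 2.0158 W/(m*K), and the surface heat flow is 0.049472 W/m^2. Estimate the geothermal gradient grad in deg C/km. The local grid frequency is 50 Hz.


grad = q * 1000 / k
grad = 0.049472 * 1000 / 2.0158
grad = 24.542 deg C/km


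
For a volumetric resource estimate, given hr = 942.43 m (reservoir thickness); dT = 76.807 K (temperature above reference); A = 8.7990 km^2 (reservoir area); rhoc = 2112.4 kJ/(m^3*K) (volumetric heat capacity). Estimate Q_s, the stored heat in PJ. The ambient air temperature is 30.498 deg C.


Step 1: Vr = A*1e6*hr = 8.799*1e6*942.43 = 8.292442e+09 m^3
Step 2: Q_s = Vr*rhoc*dT/1e12 = 8.292442e+09*2112.4*76.807/1e12 = 1345.4 PJ
Q_s = 1345.4 PJ


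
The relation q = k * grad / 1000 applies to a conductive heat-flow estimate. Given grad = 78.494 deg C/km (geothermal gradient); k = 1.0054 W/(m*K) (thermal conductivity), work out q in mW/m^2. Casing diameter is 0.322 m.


q = k * grad / 1000
q = 1.0054 * 78.494 / 1000
q = 0.07891787 W/m^2
Convert: 0.07891787 W/m^2 * 1000.0 = 78.918 mW/m^2
q = 78.918 mW/m^2


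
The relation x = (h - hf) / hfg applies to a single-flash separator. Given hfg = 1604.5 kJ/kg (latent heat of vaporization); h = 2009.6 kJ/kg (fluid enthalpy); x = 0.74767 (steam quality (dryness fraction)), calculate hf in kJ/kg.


hf = h - x * hfg
hf = 2009.6 - 0.74767 * 1604.5
hf = 809.96 kJ/kg


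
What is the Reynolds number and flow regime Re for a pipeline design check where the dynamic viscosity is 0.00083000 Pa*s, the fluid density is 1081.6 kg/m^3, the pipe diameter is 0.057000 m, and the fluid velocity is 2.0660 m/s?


Step 1: Re = rho*vel*D/mu = 1081.6*2.066*0.057/0.00083 = 1.5346e+05
Step 2: Re = 1.5346e+05 > 4000, so flow is turbulent.
Re = 1.5346e+05 (turbulent)


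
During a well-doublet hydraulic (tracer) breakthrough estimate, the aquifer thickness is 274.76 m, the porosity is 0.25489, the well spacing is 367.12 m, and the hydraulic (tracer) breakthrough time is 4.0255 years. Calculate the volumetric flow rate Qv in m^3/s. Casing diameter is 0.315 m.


Qv = pi*hr*phi*L^2 / (3*t_bt*365.25*86400)
Qv = pi*274.76*0.25489*367.12^2 / (3*4.0255*365.25*86400)
Qv = 0.077809 m^3/s


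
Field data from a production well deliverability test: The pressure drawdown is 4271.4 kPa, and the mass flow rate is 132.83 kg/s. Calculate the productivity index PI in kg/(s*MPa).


PI = mdot * 1000 / dP
PI = 132.83 * 1000 / 4271.4
PI = 31.098 kg/(s*MPa)


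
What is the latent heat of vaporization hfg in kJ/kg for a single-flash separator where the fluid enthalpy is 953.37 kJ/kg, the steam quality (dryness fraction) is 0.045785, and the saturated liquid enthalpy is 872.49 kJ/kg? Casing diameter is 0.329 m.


hfg = (h - hf) / x
hfg = (953.37 - 872.49) / 0.045785
hfg = 1766.5 kJ/kg


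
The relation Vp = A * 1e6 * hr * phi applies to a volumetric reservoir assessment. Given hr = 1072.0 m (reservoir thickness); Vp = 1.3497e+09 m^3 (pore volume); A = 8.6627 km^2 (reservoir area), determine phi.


phi = Vp / (A * 1e6 * hr)
phi = 1.3497e+09 / (8.6627 * 1e6 * 1072.0)
phi = 0.14534


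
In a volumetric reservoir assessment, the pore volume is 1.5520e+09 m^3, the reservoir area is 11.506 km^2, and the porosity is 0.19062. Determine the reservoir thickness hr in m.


hr = Vp / (A * 1e6 * phi)
hr = 1.5520e+09 / (11.506 * 1e6 * 0.19062)
hr = 707.62 m


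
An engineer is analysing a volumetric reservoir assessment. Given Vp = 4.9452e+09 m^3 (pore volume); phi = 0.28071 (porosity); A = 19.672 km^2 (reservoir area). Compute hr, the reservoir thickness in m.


hr = Vp / (A * 1e6 * phi)
hr = 4.9452e+09 / (19.672 * 1e6 * 0.28071)
hr = 895.52 m


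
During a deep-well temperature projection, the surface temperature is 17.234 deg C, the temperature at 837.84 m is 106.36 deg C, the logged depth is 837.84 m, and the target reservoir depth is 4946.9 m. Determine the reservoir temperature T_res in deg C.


Step 1: grad = (T_d1 - T_surf)/d1 * 1000 = (106.36 - 17.234)/837.84 * 1000 = 106.3759 deg C/km
Step 2: T_res = T_surf + grad*d2/1000 = 17.234 + 106.3759*4946.9/1000 = 543.46 deg C
T_res = 543.46 deg C


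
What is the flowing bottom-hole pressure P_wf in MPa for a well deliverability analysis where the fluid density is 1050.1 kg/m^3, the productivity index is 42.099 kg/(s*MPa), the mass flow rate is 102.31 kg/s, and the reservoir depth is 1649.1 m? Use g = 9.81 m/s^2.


Step 1: P_i = rho*g*h/1e6 = 1050.1*9.81*1649.1/1e6 = 16.98817 MPa
Step 2: P_wf = P_i - mdot/PI = 16.98817 - 102.31/42.099 = 14.558 MPa
P_wf = 14.558 MPa


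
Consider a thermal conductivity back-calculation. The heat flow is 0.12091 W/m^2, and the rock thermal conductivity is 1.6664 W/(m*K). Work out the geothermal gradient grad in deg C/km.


grad = q / k * 1000
grad = 0.12091 / 1.6664 * 1000
grad = 72.558 deg C/km


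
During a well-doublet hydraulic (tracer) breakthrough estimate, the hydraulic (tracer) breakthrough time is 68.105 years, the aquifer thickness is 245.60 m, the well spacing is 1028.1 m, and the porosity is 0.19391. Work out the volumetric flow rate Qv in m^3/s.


Qv = pi*hr*phi*L^2 / (3*t_bt*365.25*86400)
Qv = pi*245.60*0.19391*1028.1^2 / (3*68.105*365.25*86400)
Qv = 0.024527 m^3/s


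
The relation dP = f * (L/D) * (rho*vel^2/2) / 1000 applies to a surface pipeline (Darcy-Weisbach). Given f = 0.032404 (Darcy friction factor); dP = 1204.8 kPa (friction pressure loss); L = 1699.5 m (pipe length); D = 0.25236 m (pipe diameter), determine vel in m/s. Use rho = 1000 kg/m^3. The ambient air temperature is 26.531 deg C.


vel = sqrt(dP*1000*2*D / (f*L*rho))
vel = sqrt(1204.8*1000*2*0.25236 / (0.032404*1699.5*1000))
vel = 3.3229 m/s


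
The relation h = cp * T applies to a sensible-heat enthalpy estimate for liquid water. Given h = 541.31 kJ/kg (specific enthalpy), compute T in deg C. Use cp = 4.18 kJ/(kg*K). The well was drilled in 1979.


T = h / cp
T = 541.31 / 4.18
T = 129.50 deg C


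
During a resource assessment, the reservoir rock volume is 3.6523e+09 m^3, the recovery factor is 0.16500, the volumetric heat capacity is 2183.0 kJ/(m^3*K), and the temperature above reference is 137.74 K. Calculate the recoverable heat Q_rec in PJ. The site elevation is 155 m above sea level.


Step 1: Q_s = Vr*rhoc*dT/1e12 = 3.6523e+09*2183.0*137.74/1e12 = 1098.197 PJ
Step 2: Q_rec = Q_s * RF = 1098.197 * 0.165 = 181.20 PJ
Q_rec = 181.20 PJ


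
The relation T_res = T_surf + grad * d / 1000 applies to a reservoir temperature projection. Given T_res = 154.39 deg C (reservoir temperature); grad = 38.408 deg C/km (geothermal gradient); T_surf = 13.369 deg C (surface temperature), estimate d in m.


d = (T_res - T_surf) / grad * 1000
d = (154.39 - 13.369) / 38.408 * 1000
d = 3671.7 m


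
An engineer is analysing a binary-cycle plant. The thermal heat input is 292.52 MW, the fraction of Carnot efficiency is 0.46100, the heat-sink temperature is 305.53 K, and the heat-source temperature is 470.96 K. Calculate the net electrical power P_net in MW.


Step 1: eta = (1 - Tc/Th)*f = (1 - 305.53/470.96)*0.461 = 0.1619314
Step 2: P_net = eta * Q_in = 0.1619314 * 292.52 = 47.368 MW
P_net = 47.368 MW


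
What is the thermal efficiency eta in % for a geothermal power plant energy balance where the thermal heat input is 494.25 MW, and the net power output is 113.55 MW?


eta = W_net / Q_in * 100
eta = 113.55 / 494.25 * 100
eta = 22.974 %


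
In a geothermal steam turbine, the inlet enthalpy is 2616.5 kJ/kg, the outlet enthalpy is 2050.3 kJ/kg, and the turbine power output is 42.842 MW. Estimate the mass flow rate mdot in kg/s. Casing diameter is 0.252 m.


mdot = P * 1000 / (h_in - h_out)
mdot = 42.842 * 1000 / (2616.5 - 2050.3)
mdot = 75.666 kg/s


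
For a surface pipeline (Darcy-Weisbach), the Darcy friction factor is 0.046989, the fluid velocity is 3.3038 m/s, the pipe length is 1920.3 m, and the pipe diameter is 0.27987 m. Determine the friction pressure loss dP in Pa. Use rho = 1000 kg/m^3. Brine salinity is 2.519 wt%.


dP = f * (L/D) * (rho*vel^2/2) / 1000
dP = 0.046989 * (1920.3/0.27987) * (1000*3.3038^2/2) / 1000
dP = 1759.570 kPa
Convert: 1759.570 kPa * 1000.0 = 1.7596e+06 Pa
dP = 1.7596e+06 Pa


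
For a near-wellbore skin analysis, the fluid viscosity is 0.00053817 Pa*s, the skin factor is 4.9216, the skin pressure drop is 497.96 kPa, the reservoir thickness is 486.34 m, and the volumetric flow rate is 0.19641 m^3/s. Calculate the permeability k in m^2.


k = S*q*mu / (2*pi*dP_s*1000*hr)
k = 4.9216*0.19641*0.00053817 / (2*pi*497.96*1000*486.34)
k = 3.4188e-13 m^2


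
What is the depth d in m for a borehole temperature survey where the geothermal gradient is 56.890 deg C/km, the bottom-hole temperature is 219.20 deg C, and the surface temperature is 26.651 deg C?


d = (T_d - T_surf) / grad * 1000
d = (219.20 - 26.651) / 56.890 * 1000
d = 3384.6 m


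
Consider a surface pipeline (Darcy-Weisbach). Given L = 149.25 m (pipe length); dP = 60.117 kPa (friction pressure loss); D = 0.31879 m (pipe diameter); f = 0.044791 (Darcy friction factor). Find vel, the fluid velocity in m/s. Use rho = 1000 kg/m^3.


vel = sqrt(dP*1000*2*D / (f*L*rho))
vel = sqrt(60.117*1000*2*0.31879 / (0.044791*149.25*1000))
vel = 2.3945 m/s


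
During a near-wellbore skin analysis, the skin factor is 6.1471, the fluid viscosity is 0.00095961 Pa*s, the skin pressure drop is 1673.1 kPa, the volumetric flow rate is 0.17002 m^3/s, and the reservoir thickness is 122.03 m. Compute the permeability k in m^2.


k = S*q*mu / (2*pi*dP_s*1000*hr)
k = 6.1471*0.17002*0.00095961 / (2*pi*1673.1*1000*122.03)
k = 7.8180e-13 m^2


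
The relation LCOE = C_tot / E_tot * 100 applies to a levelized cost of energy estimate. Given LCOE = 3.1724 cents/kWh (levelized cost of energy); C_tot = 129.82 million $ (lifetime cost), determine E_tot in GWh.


E_tot = C_tot / LCOE * 100
E_tot = 129.82 / 3.1724 * 100
E_tot = 4092.2 GWh


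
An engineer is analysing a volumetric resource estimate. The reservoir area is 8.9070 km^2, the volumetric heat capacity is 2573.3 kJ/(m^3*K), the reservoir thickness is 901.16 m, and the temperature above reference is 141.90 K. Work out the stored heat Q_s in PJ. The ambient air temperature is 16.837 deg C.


Step 1: Vr = A*1e6*hr = 8.907*1e6*901.16 = 8.026632e+09 m^3
Step 2: Q_s = Vr*rhoc*dT/1e12 = 8.026632e+09*2573.3*141.9/1e12 = 2930.9 PJ
Q_s = 2930.9 PJ


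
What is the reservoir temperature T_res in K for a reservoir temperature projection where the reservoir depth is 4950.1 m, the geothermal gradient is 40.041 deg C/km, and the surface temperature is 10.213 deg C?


T_res = T_surf + grad * d / 1000
T_res = 10.213 + 40.041 * 4950.1 / 1000
T_res = 208.4200 deg C
Convert to K: 208.4200 + 273.15 = 481.57 K
T_res = 481.57 K


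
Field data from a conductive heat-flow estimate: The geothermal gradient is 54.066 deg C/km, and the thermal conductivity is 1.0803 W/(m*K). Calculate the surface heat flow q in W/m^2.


q = k * grad / 1000
q = 1.0803 * 54.066 / 1000
q = 0.058407 W/m^2


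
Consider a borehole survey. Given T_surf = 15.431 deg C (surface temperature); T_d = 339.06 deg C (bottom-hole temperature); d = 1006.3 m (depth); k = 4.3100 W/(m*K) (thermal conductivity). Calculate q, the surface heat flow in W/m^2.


Step 1: grad = (T_d - T_surf)/d * 1000 = (339.06 - 15.431)/1006.3 * 1000 = 321.6029 deg C/km
Step 2: q = k * grad / 1000 = 4.31 * 321.6029 / 1000 = 1.3861 W/m^2
q = 1.3861 W/m^2


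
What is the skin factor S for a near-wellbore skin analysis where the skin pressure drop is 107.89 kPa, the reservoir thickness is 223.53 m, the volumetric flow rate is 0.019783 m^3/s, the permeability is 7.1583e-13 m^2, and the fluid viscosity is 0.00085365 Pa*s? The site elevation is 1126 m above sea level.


S = dP_s * 1000 * 2*pi*k*hr / (q*mu)
S = 107.89 * 1000 * 2*pi*7.1583e-13*223.53 / (0.019783*0.00085365)
S = 6.4230


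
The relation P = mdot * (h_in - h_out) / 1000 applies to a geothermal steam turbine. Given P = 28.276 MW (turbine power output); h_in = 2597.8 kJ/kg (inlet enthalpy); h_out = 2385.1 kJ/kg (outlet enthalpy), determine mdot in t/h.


mdot = P * 1000 / (h_in - h_out)
mdot = 28.276 * 1000 / (2597.8 - 2385.1)
mdot = 132.9384 kg/s
Convert: 132.9384 kg/s * 3.6 = 478.58 t/h
mdot = 478.58 t/h


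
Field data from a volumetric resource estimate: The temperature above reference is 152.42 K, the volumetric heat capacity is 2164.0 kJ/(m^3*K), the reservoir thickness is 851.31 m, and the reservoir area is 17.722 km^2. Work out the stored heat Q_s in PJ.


Step 1: Vr = A*1e6*hr = 17.722*1e6*851.31 = 1.508692e+10 m^3
Step 2: Q_s = Vr*rhoc*dT/1e12 = 1.508692e+10*2164.0*152.42/1e12 = 4976.2 PJ
Q_s = 4976.2 PJ


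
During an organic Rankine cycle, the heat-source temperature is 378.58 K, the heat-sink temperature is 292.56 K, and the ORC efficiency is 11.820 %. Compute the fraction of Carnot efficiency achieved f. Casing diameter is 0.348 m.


f = (eta_orc/100) / (1 - Tc/Th)
f = (11.820/100) / (1 - 292.56/378.58)
f = 0.52021


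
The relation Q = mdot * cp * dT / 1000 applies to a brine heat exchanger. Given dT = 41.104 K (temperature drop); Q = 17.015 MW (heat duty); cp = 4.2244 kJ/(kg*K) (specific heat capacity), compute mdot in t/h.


mdot = Q * 1000 / (cp * dT)
mdot = 17.015 * 1000 / (4.2244 * 41.104)
mdot = 97.99024 kg/s
Convert: 97.99024 kg/s * 3.6 = 352.76 t/h
mdot = 352.76 t/h


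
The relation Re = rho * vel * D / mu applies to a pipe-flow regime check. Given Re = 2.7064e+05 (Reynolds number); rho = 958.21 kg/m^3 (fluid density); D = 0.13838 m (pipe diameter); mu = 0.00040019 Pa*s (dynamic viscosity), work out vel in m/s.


vel = Re * mu / (rho * D)
vel = 2.7064e+05 * 0.00040019 / (958.21 * 0.13838)
vel = 0.81682 m/s


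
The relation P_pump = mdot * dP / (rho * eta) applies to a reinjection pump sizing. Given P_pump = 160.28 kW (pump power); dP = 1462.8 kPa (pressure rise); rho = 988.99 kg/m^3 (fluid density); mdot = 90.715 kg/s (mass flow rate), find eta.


eta = mdot * dP / (rho * P_pump)
eta = 90.715 * 1462.8 / (988.99 * 160.28)
eta = 0.83713


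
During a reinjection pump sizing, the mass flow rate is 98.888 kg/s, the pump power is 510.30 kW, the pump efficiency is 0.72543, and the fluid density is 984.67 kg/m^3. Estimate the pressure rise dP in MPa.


dP = P_pump * rho * eta / mdot
dP = 510.30 * 984.67 * 0.72543 / 98.888
dP = 3686.109 kPa
Convert: 3686.109 kPa * 0.001 = 3.6861 MPa
dP = 3.6861 MPa


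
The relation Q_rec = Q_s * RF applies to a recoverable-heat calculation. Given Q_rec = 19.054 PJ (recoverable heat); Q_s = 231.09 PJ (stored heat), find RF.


RF = Q_rec / Q_s
RF = 19.054 / 231.09
RF = 0.082453


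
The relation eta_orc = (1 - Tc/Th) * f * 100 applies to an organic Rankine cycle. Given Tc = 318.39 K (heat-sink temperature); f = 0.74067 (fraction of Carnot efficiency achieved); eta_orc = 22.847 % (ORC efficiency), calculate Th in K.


Th = Tc / (1 - (eta_orc/100)/f)
Th = 318.39 / (1 - (22.847/100)/0.74067)
Th = 460.41 K


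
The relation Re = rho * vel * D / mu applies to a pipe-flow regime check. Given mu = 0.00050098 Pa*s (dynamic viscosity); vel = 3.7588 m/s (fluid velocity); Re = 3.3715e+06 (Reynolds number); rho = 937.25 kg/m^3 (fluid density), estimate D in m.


D = Re * mu / (rho * vel)
D = 3.3715e+06 * 0.00050098 / (937.25 * 3.7588)
D = 0.47945 m


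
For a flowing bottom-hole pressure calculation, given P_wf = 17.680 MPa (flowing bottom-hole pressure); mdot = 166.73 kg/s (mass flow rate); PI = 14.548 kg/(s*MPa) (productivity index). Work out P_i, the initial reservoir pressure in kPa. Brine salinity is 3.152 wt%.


P_i = P_wf + mdot / PI
P_i = 17.680 + 166.73 / 14.548
P_i = 29.14068 MPa
Convert: 29.14068 MPa * 1000.0 = 29141 kPa
P_i = 29141 kPa


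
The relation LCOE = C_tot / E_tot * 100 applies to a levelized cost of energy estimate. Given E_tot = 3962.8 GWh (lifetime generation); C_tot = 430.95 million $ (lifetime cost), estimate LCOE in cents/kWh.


LCOE = C_tot / E_tot * 100
LCOE = 430.95 / 3962.8 * 100
LCOE = 10.875 cents/kWh


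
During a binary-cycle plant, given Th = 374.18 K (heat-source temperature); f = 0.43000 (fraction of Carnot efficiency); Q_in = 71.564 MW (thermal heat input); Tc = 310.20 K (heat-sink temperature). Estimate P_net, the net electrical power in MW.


Step 1: eta = (1 - Tc/Th)*f = (1 - 310.2/374.18)*0.43 = 0.07352451
Step 2: P_net = eta * Q_in = 0.07352451 * 71.564 = 5.2617 MW
P_net = 5.2617 MW


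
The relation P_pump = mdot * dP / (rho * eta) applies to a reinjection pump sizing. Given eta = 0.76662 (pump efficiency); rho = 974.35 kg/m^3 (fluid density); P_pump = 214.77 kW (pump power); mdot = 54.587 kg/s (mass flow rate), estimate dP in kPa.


dP = P_pump * rho * eta / mdot
dP = 214.77 * 974.35 * 0.76662 / 54.587
dP = 2938.9 kPa


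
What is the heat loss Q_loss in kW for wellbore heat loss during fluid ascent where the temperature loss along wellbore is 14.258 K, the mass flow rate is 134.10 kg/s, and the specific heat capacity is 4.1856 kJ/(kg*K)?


Q_loss = mdot * cp * dT
Q_loss = 134.10 * 4.1856 * 14.258
Q_loss = 8002.9 kW


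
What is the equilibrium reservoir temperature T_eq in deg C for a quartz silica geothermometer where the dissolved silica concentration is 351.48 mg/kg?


T_eq = 1309 / (5.19 - log10(SiO2)) - 273.15
T_eq = 1309 / (5.19 - log10(351.48)) - 273.15
T_eq = 221.91 deg C


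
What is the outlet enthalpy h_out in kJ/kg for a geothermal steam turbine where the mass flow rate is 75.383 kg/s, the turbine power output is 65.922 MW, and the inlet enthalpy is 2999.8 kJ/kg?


h_out = h_in - P * 1000 / mdot
h_out = 2999.8 - 65.922 * 1000 / 75.383
h_out = 2125.3 kJ/kg


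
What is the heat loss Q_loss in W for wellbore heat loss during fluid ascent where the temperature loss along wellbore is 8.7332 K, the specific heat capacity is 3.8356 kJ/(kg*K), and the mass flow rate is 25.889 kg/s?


Q_loss = mdot * cp * dT
Q_loss = 25.889 * 3.8356 * 8.7332
Q_loss = 867.2054 kW
Convert: 867.2054 kW * 1000.0 = 8.6721e+05 W
Q_loss = 8.6721e+05 W


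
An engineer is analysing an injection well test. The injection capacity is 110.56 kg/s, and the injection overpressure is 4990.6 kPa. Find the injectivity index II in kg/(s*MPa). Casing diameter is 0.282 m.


II = mdot * 1000 / dP
II = 110.56 * 1000 / 4990.6
II = 22.154 kg/(s*MPa)


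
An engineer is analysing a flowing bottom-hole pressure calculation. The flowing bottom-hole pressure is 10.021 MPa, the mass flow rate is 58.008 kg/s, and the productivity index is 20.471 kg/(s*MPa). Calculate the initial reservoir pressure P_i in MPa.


P_i = P_wf + mdot / PI
P_i = 10.021 + 58.008 / 20.471
P_i = 12.855 MPa


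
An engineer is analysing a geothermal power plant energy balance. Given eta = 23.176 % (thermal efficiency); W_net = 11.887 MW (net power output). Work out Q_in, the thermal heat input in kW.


Q_in = W_net / (eta / 100)
Q_in = 11.887 / (23.176 / 100)
Q_in = 51.29013 MW
Convert: 51.29013 MW * 1000.0 = 51290 kW
Q_in = 51290 kW


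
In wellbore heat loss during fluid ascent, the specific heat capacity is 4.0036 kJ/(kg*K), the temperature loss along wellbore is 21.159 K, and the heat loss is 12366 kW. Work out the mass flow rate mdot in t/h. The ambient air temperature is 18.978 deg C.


mdot = Q_loss / (cp * dT)
mdot = 12366 / (4.0036 * 21.159)
mdot = 145.9767 kg/s
Convert: 145.9767 kg/s * 3.6 = 525.52 t/h
mdot = 525.52 t/h


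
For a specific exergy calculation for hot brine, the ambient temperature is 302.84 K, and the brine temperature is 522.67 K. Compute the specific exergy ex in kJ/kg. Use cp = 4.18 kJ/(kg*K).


ex = cp * ((T_b - T_0) - T_0 * ln(T_b/T_0))
ex = 4.18 * ((522.67 - 302.84) - 302.84 * ln(522.67/302.84))
ex = 228.05 kJ/kg


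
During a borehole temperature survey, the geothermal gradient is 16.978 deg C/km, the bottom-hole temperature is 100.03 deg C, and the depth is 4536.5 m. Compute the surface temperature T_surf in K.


T_surf = T_d - grad * d / 1000
T_surf = 100.03 - 16.978 * 4536.5 / 1000
T_surf = 23.00930 deg C
Convert to K: 23.00930 + 273.15 = 296.16 K
T_surf = 296.16 K


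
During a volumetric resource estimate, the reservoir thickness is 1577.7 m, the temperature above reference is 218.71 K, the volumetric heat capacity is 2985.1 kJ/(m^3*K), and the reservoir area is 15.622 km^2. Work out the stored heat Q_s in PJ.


Step 1: Vr = A*1e6*hr = 15.622*1e6*1577.7 = 2.464683e+10 m^3
Step 2: Q_s = Vr*rhoc*dT/1e12 = 2.464683e+10*2985.1*218.71/1e12 = 16091 PJ
Q_s = 16091 PJ


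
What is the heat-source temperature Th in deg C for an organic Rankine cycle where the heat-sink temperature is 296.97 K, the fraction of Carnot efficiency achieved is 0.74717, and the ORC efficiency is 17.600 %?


Th = Tc / (1 - (eta_orc/100)/f)
Th = 296.97 / (1 - (17.600/100)/0.74717)
Th = 388.4782 K
Convert to deg C: 388.4782 - 273.15 = 115.33 deg C
Th = 115.33 deg C


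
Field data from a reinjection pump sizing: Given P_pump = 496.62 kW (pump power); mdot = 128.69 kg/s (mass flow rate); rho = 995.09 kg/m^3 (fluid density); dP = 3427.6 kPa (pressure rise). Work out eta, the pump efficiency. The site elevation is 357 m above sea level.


eta = mdot * dP / (rho * P_pump)
eta = 128.69 * 3427.6 / (995.09 * 496.62)
eta = 0.89258


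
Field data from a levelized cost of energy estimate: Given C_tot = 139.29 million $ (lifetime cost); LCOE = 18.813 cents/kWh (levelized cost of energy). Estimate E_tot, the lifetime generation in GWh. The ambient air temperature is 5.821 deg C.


E_tot = C_tot / LCOE * 100
E_tot = 139.29 / 18.813 * 100
E_tot = 740.39 GWh


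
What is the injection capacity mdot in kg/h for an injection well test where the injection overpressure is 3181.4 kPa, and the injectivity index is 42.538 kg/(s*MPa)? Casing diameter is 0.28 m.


mdot = II * dP / 1000
mdot = 42.538 * 3181.4 / 1000
mdot = 135.3304 kg/s
Convert: 135.3304 kg/s * 3600.0 = 4.8719e+05 kg/h
mdot = 4.8719e+05 kg/h


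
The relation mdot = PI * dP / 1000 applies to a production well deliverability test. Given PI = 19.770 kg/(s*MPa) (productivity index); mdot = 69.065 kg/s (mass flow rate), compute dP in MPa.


dP = mdot * 1000 / PI
dP = 69.065 * 1000 / 19.770
dP = 3493.424 kPa
Convert: 3493.424 kPa * 0.001 = 3.4934 MPa
dP = 3.4934 MPa


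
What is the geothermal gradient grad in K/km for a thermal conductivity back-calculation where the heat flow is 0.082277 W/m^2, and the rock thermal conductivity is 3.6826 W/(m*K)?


grad = q / k * 1000
grad = 0.082277 / 3.6826 * 1000
grad = 22.34210 deg C/km
Convert: 22.34210 deg C/km * 1.0 = 22.342 K/km
grad = 22.342 K/km


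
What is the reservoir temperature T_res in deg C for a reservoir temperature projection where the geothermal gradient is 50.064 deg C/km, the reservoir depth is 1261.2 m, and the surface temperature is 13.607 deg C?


T_res = T_surf + grad * d / 1000
T_res = 13.607 + 50.064 * 1261.2 / 1000
T_res = 76.748 deg C


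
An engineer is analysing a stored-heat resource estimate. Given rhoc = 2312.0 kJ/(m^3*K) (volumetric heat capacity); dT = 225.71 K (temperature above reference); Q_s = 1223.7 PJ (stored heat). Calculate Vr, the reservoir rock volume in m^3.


Vr = Q_s * 1e12 / (rhoc * dT)
Vr = 1223.7 * 1e12 / (2312.0 * 225.71)
Vr = 2.3450e+09 m^3


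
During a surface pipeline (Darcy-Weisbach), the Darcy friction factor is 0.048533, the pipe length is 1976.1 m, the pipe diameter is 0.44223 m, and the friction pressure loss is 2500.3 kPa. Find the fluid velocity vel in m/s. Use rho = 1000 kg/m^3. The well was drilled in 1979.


vel = sqrt(dP*1000*2*D / (f*L*rho))
vel = sqrt(2500.3*1000*2*0.44223 / (0.048533*1976.1*1000))
vel = 4.8019 m/s


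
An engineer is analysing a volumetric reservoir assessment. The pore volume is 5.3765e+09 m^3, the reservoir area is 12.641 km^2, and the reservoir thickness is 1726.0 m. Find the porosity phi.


phi = Vp / (A * 1e6 * hr)
phi = 5.3765e+09 / (12.641 * 1e6 * 1726.0)
phi = 0.24642


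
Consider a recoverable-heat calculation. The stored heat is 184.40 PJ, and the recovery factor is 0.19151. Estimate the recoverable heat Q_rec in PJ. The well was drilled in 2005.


Q_rec = Q_s * RF
Q_rec = 184.40 * 0.19151
Q_rec = 35.314 PJ


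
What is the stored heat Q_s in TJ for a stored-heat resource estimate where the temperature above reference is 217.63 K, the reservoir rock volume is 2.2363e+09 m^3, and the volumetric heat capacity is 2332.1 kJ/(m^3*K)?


Q_s = Vr * rhoc * dT / 1e12
Q_s = 2.2363e+09 * 2332.1 * 217.63 / 1e12
Q_s = 1135.000 PJ
Convert: 1135.000 PJ * 1000.0 = 1.1350e+06 TJ
Q_s = 1.1350e+06 TJ


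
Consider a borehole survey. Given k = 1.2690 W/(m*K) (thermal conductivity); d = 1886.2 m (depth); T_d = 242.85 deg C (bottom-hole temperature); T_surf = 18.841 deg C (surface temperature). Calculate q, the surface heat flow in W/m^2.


Step 1: grad = (T_d - T_surf)/d * 1000 = (242.85 - 18.841)/1886.2 * 1000 = 118.7621 deg C/km
Step 2: q = k * grad / 1000 = 1.269 * 118.7621 / 1000 = 0.15071 W/m^2
q = 0.15071 W/m^2


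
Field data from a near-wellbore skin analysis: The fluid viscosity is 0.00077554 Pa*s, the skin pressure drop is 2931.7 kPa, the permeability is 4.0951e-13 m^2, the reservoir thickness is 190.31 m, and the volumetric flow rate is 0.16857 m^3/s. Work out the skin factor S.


S = dP_s * 1000 * 2*pi*k*hr / (q*mu)
S = 2931.7 * 1000 * 2*pi*4.0951e-13*190.31 / (0.16857*0.00077554)
S = 10.981


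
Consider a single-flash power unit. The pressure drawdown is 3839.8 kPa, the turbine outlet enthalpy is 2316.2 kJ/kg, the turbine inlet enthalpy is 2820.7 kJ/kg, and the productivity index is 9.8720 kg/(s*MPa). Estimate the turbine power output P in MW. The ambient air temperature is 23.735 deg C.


Step 1: mdot = PI * dP / 1000 = 9.872 * 3839.8 / 1000 = 37.90651 kg/s
Step 2: P = mdot*(h_in - h_out)/1000 = 37.90651*(2820.7 - 2316.2)/1000 = 19.124 MW
P = 19.124 MW


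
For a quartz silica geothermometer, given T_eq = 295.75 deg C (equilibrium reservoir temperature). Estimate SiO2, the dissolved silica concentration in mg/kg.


SiO2 = 10^(5.19 - 1309/(T_eq + 273.15))
SiO2 = 10^(5.19 - 1309/(295.75 + 273.15))
SiO2 = 774.58 mg/kg


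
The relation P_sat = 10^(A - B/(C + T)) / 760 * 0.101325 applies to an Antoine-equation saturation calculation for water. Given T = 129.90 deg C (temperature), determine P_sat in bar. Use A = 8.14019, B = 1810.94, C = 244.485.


P_sat = 10^(A - B/(C + T)) / 760 * 0.101325
P_sat = 10^(8.14019 - 1810.94/(244.485 + 129.90)) / 760 * 0.101325
P_sat = 0.2679087 MPa
Convert: 0.2679087 MPa * 10.0 = 2.6791 bar
P_sat = 2.6791 bar


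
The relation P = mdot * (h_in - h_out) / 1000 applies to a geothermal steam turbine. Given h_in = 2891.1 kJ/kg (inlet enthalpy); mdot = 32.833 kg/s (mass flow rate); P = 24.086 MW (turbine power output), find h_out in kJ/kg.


h_out = h_in - P * 1000 / mdot
h_out = 2891.1 - 24.086 * 1000 / 32.833
h_out = 2157.5 kJ/kg


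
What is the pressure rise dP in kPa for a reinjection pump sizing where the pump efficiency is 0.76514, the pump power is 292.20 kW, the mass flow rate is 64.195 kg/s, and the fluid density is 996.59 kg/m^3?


dP = P_pump * rho * eta / mdot
dP = 292.20 * 996.59 * 0.76514 / 64.195
dP = 3470.9 kPa


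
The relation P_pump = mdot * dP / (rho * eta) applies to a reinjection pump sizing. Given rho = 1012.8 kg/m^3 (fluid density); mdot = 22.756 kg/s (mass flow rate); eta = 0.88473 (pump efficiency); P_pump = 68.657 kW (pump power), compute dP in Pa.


dP = P_pump * rho * eta / mdot
dP = 68.657 * 1012.8 * 0.88473 / 22.756
dP = 2703.481 kPa
Convert: 2703.481 kPa * 1000.0 = 2.7035e+06 Pa
dP = 2.7035e+06 Pa


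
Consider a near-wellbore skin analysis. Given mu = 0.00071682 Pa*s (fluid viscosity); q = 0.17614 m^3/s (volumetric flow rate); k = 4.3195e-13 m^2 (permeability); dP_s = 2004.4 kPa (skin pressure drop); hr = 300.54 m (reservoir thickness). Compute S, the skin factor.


S = dP_s * 1000 * 2*pi*k*hr / (q*mu)
S = 2004.4 * 1000 * 2*pi*4.3195e-13*300.54 / (0.17614*0.00071682)
S = 12.949


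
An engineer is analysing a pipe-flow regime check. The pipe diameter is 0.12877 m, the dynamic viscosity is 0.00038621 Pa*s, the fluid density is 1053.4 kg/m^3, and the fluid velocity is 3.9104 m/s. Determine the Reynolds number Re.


Re = rho * vel * D / mu
Re = 1053.4 * 3.9104 * 0.12877 / 0.00038621
Re = 1.3734e+06


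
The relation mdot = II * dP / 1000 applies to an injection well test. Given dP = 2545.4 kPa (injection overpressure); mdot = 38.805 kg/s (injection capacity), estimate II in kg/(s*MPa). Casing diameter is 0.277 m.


II = mdot * 1000 / dP
II = 38.805 * 1000 / 2545.4
II = 15.245 kg/(s*MPa)


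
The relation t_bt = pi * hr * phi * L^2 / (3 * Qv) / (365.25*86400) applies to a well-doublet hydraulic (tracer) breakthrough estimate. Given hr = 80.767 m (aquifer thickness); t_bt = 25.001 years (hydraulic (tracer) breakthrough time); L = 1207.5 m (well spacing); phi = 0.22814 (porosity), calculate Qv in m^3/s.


Qv = pi*hr*phi*L^2 / (3*t_bt*365.25*86400)
Qv = pi*80.767*0.22814*1207.5^2 / (3*25.001*365.25*86400)
Qv = 0.035660 m^3/s


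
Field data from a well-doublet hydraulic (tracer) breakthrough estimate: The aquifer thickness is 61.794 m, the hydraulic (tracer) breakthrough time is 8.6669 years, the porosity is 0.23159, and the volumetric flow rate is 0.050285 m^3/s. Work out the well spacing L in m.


L = sqrt(t_bt*365.25*86400*3*Qv / (pi*hr*phi))
L = sqrt(8.6669*365.25*86400*3*0.050285 / (pi*61.794*0.23159))
L = 957.98 m


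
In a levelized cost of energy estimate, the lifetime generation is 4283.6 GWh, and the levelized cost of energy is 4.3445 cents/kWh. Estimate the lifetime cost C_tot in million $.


C_tot = LCOE / 100 * E_tot
C_tot = 4.3445 / 100 * 4283.6
C_tot = 186.10 million $


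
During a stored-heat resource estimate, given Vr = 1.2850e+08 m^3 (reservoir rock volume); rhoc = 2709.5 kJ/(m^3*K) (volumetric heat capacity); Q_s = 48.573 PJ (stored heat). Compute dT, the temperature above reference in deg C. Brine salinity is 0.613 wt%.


dT = Q_s * 1e12 / (Vr * rhoc)
dT = 48.573 * 1e12 / (1.2850e+08 * 2709.5)
dT = 139.5091 K
Convert (temperature difference, 1 K = 1 deg C): 139.5091 K = 139.5091 deg C
dT = 139.51 deg C


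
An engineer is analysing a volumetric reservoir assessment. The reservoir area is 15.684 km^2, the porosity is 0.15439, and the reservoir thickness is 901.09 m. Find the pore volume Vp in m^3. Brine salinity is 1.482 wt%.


Vp = A * 1e6 * hr * phi
Vp = 15.684 * 1e6 * 901.09 * 0.15439
Vp = 2.1819e+09 m^3


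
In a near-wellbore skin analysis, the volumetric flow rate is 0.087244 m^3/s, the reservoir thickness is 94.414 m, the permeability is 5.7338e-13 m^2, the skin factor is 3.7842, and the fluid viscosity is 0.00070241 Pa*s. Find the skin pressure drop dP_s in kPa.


dP_s = S * q * mu / (2*pi*k*hr) / 1000
dP_s = 3.7842 * 0.087244 * 0.00070241 / (2*pi*5.7338e-13*94.414) / 1000
dP_s = 681.78 kPa


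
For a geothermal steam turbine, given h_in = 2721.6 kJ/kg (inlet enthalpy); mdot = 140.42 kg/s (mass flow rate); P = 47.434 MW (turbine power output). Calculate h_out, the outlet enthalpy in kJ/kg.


h_out = h_in - P * 1000 / mdot
h_out = 2721.6 - 47.434 * 1000 / 140.42
h_out = 2383.8 kJ/kg


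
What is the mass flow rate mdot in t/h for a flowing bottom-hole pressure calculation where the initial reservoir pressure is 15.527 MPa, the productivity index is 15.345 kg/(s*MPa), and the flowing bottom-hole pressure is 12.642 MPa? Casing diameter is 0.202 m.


mdot = (P_i - P_wf) * PI
mdot = (15.527 - 12.642) * 15.345
mdot = 44.27032 kg/s
Convert: 44.27032 kg/s * 3.6 = 159.37 t/h
mdot = 159.37 t/h


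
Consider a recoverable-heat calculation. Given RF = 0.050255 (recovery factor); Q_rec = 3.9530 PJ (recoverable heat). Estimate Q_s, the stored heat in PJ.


Q_s = Q_rec / RF
Q_s = 3.9530 / 0.050255
Q_s = 78.659 PJ


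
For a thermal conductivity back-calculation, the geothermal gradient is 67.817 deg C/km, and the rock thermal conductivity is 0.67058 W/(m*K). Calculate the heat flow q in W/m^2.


q = k * grad / 1000
q = 0.67058 * 67.817 / 1000
q = 0.045477 W/m^2


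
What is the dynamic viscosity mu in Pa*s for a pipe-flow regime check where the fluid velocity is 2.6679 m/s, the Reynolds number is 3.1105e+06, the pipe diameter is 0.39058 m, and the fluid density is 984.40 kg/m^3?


mu = rho * vel * D / Re
mu = 984.40 * 2.6679 * 0.39058 / 3.1105e+06
mu = 0.00032978 Pa*s


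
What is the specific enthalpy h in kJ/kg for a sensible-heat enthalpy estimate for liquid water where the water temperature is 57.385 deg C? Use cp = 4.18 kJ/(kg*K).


h = cp * T
h = 4.18 * 57.385
h = 239.87 kJ/kg


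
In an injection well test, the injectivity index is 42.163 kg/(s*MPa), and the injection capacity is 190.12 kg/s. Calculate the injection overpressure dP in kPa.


dP = mdot * 1000 / II
dP = 190.12 * 1000 / 42.163
dP = 4509.2 kPa


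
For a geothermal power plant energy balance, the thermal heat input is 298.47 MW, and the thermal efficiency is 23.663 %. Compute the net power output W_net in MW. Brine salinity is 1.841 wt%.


W_net = eta / 100 * Q_in
W_net = 23.663 / 100 * 298.47
W_net = 70.627 MW


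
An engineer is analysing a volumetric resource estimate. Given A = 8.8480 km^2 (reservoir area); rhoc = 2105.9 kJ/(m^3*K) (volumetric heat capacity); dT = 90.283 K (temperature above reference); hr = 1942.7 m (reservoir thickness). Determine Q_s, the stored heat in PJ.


Step 1: Vr = A*1e6*hr = 8.848*1e6*1942.7 = 1.718901e+10 m^3
Step 2: Q_s = Vr*rhoc*dT/1e12 = 1.718901e+10*2105.9*90.283/1e12 = 3268.1 PJ
Q_s = 3268.1 PJ


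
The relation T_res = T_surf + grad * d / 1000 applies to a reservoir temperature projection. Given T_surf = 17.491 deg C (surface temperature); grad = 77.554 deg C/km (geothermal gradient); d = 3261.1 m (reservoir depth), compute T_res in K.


T_res = T_surf + grad * d / 1000
T_res = 17.491 + 77.554 * 3261.1 / 1000
T_res = 270.4023 deg C
Convert to K: 270.4023 + 273.15 = 543.55 K
T_res = 543.55 K


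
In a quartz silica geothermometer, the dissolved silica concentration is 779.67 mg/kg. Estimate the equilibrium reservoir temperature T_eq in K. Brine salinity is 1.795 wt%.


T_eq = 1309 / (5.19 - log10(SiO2)) - 273.15
T_eq = 1309 / (5.19 - log10(779.67)) - 273.15
T_eq = 296.4537 deg C
Convert to K: 296.4537 + 273.15 = 569.60 K
T_eq = 569.60 K


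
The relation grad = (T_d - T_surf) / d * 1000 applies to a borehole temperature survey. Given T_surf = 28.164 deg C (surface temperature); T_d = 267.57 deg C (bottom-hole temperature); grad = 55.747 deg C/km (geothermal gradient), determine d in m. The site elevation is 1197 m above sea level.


d = (T_d - T_surf) / grad * 1000
d = (267.57 - 28.164) / 55.747 * 1000
d = 4294.5 m


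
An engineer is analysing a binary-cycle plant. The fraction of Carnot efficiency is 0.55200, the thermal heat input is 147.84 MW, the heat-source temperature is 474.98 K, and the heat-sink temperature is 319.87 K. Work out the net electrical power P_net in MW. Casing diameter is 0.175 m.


Step 1: eta = (1 - Tc/Th)*f = (1 - 319.87/474.98)*0.552 = 0.1802617
Step 2: P_net = eta * Q_in = 0.1802617 * 147.84 = 26.650 MW
P_net = 26.650 MW


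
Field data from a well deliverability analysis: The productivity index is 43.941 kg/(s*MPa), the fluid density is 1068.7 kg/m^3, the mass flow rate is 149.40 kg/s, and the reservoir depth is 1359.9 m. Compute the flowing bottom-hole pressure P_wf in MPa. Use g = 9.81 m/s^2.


Step 1: P_i = rho*g*h/1e6 = 1068.7*9.81*1359.9/1e6 = 14.25712 MPa
Step 2: P_wf = P_i - mdot/PI = 14.25712 - 149.4/43.941 = 10.857 MPa
P_wf = 10.857 MPa


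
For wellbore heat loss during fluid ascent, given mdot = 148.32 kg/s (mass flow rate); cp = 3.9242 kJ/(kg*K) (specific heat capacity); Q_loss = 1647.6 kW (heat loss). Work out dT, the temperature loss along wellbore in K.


dT = Q_loss / (mdot * cp)
dT = 1647.6 / (148.32 * 3.9242)
dT = 2.8307 K
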